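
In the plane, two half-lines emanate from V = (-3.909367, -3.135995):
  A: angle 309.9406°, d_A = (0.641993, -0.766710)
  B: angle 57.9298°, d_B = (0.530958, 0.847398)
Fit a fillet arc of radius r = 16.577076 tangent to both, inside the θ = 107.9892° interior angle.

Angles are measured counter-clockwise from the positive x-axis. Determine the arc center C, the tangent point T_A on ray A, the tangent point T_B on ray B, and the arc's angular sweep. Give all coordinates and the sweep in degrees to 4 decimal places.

bisector direction at 3.9352° = (0.997642,0.068628)
center distance |VC| = r/sin(θ/2) = 16.577076/sin(53.9946°) = 20.491796
C = V + |VC|·bis = (16.5341,-1.7297)
T_A = V + ((C−V)·d_A)·d_A = V + 12.0463·d_A = (3.8243,-12.3720)
T_B = V + ((C−V)·d_B)·d_B = V + 12.0463·d_B = (2.4867,7.0720)
sweep = 180° − θ = 72.0108°

center=(16.5341,-1.7297) T_A=(3.8243,-12.3720) T_B=(2.4867,7.0720) sweep=72.0108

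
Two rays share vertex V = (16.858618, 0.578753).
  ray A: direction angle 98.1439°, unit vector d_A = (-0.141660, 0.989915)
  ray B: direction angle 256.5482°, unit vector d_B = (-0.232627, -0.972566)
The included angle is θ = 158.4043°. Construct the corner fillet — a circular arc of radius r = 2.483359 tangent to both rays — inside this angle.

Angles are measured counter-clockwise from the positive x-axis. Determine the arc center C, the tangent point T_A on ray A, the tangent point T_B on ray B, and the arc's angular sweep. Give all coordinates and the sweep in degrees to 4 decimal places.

center=(14.3332,0.6958) T_A=(16.7915,1.0476) T_B=(16.7484,0.1181) sweep=21.5957

bisector direction at 177.3461° = (-0.998927,0.046304)
center distance |VC| = r/sin(θ/2) = 2.483359/sin(79.2022°) = 2.528121
C = V + |VC|·bis = (14.3332,0.6958)
T_A = V + ((C−V)·d_A)·d_A = V + 0.4736·d_A = (16.7915,1.0476)
T_B = V + ((C−V)·d_B)·d_B = V + 0.4736·d_B = (16.7484,0.1181)
sweep = 180° − θ = 21.5957°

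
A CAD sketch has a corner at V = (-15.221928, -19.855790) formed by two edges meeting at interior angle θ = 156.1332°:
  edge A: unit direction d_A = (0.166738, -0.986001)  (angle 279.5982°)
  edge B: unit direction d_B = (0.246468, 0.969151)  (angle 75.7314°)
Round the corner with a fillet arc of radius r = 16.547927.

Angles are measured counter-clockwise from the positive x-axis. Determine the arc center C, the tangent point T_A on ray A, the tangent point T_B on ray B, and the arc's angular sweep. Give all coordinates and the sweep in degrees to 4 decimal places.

center=(1.6775,-20.5449) T_A=(-14.6388,-23.3041) T_B=(-14.3600,-16.4664) sweep=23.8668

bisector direction at 357.6648° = (0.999170,-0.040746)
center distance |VC| = r/sin(θ/2) = 16.547927/sin(78.0666°) = 16.913450
C = V + |VC|·bis = (1.6775,-20.5449)
T_A = V + ((C−V)·d_A)·d_A = V + 3.4973·d_A = (-14.6388,-23.3041)
T_B = V + ((C−V)·d_B)·d_B = V + 3.4973·d_B = (-14.3600,-16.4664)
sweep = 180° − θ = 23.8668°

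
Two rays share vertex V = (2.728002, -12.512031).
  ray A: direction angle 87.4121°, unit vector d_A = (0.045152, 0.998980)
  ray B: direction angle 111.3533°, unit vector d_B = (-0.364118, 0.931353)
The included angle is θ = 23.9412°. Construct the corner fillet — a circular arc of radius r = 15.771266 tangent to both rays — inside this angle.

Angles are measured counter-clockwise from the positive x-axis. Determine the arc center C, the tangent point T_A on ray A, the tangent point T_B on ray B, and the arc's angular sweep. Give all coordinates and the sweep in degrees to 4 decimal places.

bisector direction at 99.3827° = (-0.163028,0.986621)
center distance |VC| = r/sin(θ/2) = 15.771266/sin(11.9706°) = 76.039174
C = V + |VC|·bis = (-9.6685,62.5098)
T_A = V + ((C−V)·d_A)·d_A = V + 74.3856·d_A = (6.0867,61.7977)
T_B = V + ((C−V)·d_B)·d_B = V + 74.3856·d_B = (-24.3571,56.7672)
sweep = 180° − θ = 156.0588°

center=(-9.6685,62.5098) T_A=(6.0867,61.7977) T_B=(-24.3571,56.7672) sweep=156.0588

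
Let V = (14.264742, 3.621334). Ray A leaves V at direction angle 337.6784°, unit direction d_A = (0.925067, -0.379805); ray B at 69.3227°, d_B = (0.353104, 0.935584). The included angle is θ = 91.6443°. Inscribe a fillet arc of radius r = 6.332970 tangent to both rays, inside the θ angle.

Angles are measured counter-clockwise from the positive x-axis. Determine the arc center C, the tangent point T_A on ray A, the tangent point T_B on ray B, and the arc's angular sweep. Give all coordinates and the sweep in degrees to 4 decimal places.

bisector direction at 23.5005° = (0.917056,0.398758)
center distance |VC| = r/sin(θ/2) = 6.332970/sin(45.8222°) = 8.830376
C = V + |VC|·bis = (22.3627,7.1425)
T_A = V + ((C−V)·d_A)·d_A = V + 6.1538·d_A = (19.9574,1.2841)
T_B = V + ((C−V)·d_B)·d_B = V + 6.1538·d_B = (16.4377,9.3787)
sweep = 180° − θ = 88.3557°

center=(22.3627,7.1425) T_A=(19.9574,1.2841) T_B=(16.4377,9.3787) sweep=88.3557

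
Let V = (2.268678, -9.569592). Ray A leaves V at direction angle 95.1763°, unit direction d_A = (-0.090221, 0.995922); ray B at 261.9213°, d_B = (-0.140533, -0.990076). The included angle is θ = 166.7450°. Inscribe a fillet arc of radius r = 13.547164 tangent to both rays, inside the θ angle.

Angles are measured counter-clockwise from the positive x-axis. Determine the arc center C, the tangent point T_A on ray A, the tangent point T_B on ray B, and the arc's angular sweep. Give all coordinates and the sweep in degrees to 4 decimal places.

center=(-11.3652,-9.2242) T_A=(2.1267,-8.0020) T_B=(2.0475,-11.1280) sweep=13.2550

bisector direction at 178.5488° = (-0.999679,0.025326)
center distance |VC| = r/sin(θ/2) = 13.547164/sin(83.3725°) = 13.638302
C = V + |VC|·bis = (-11.3652,-9.2242)
T_A = V + ((C−V)·d_A)·d_A = V + 1.5740·d_A = (2.1267,-8.0020)
T_B = V + ((C−V)·d_B)·d_B = V + 1.5740·d_B = (2.0475,-11.1280)
sweep = 180° − θ = 13.2550°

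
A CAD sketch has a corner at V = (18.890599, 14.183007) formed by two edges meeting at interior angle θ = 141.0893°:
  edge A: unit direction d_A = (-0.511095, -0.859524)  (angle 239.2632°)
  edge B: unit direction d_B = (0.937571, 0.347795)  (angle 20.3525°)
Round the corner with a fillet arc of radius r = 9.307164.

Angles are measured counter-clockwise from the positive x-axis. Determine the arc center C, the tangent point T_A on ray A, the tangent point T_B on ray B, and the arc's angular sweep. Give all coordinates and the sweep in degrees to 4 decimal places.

bisector direction at 309.8079° = (0.640215,-0.768196)
center distance |VC| = r/sin(θ/2) = 9.307164/sin(70.5447°) = 9.870772
C = V + |VC|·bis = (25.2100,6.6003)
T_A = V + ((C−V)·d_A)·d_A = V + 3.2877·d_A = (17.2103,11.3572)
T_B = V + ((C−V)·d_B)·d_B = V + 3.2877·d_B = (21.9730,15.3264)
sweep = 180° − θ = 38.9107°

center=(25.2100,6.6003) T_A=(17.2103,11.3572) T_B=(21.9730,15.3264) sweep=38.9107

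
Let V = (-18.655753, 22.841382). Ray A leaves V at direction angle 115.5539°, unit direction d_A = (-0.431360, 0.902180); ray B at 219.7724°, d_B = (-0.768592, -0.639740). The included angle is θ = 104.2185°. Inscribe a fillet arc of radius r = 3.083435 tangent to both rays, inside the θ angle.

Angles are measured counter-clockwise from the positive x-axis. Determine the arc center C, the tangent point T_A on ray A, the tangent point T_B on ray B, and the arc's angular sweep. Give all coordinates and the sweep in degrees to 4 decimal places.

center=(-22.4727,23.6762) T_A=(-19.6908,25.0062) T_B=(-20.5001,21.3063) sweep=75.7815

bisector direction at 167.6632° = (-0.976908,0.213659)
center distance |VC| = r/sin(θ/2) = 3.083435/sin(52.1093°) = 3.907122
C = V + |VC|·bis = (-22.4727,23.6762)
T_A = V + ((C−V)·d_A)·d_A = V + 2.3996·d_A = (-19.6908,25.0062)
T_B = V + ((C−V)·d_B)·d_B = V + 2.3996·d_B = (-20.5001,21.3063)
sweep = 180° − θ = 75.7815°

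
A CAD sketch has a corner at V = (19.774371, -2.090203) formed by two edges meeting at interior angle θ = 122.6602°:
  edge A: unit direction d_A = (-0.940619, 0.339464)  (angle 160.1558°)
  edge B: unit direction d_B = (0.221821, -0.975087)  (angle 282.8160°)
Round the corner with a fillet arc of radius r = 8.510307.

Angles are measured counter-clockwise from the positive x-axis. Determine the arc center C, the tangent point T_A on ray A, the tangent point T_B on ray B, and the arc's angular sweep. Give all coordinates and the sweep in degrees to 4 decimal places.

bisector direction at 221.4859° = (-0.749119,-0.662436)
center distance |VC| = r/sin(θ/2) = 8.510307/sin(61.3301°) = 9.699479
C = V + |VC|·bis = (12.5083,-8.5155)
T_A = V + ((C−V)·d_A)·d_A = V + 4.6534·d_A = (15.3972,-0.5105)
T_B = V + ((C−V)·d_B)·d_B = V + 4.6534·d_B = (20.8066,-6.6277)
sweep = 180° − θ = 57.3398°

center=(12.5083,-8.5155) T_A=(15.3972,-0.5105) T_B=(20.8066,-6.6277) sweep=57.3398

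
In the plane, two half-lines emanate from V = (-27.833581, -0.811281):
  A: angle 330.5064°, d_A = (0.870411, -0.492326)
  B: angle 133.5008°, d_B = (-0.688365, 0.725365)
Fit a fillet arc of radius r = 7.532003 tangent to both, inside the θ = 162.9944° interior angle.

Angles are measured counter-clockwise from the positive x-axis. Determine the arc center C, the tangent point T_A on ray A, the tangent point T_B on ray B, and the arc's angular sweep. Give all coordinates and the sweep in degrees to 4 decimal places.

center=(-23.1453,5.1903) T_A=(-26.8535,-1.3657) T_B=(-28.6087,0.0055) sweep=17.0056

bisector direction at 52.0036° = (0.615612,0.788049)
center distance |VC| = r/sin(θ/2) = 7.532003/sin(81.4972°) = 7.615710
C = V + |VC|·bis = (-23.1453,5.1903)
T_A = V + ((C−V)·d_A)·d_A = V + 1.1260·d_A = (-26.8535,-1.3657)
T_B = V + ((C−V)·d_B)·d_B = V + 1.1260·d_B = (-28.6087,0.0055)
sweep = 180° − θ = 17.0056°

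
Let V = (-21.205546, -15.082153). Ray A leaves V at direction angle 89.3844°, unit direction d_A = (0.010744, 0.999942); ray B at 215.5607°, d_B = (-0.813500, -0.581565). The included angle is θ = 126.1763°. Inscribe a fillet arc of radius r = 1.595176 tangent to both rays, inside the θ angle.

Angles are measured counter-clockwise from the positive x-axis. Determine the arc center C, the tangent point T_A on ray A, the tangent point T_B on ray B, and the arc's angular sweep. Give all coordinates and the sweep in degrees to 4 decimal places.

bisector direction at 152.4725° = (-0.886790,0.462174)
center distance |VC| = r/sin(θ/2) = 1.595176/sin(63.0881°) = 1.788908
C = V + |VC|·bis = (-22.7919,-14.2554)
T_A = V + ((C−V)·d_A)·d_A = V + 0.8097·d_A = (-21.1968,-14.2725)
T_B = V + ((C−V)·d_B)·d_B = V + 0.8097·d_B = (-21.8642,-15.5530)
sweep = 180° − θ = 53.8237°

center=(-22.7919,-14.2554) T_A=(-21.1968,-14.2725) T_B=(-21.8642,-15.5530) sweep=53.8237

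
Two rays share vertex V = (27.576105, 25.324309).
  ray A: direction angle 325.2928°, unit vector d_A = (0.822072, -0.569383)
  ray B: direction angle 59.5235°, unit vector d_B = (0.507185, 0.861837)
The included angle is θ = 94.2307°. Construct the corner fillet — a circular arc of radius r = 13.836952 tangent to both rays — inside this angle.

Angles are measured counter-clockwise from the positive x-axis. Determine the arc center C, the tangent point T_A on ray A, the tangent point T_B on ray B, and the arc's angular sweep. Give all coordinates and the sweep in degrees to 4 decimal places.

bisector direction at 12.4081° = (0.976642,0.214874)
center distance |VC| = r/sin(θ/2) = 13.836952/sin(47.1153°) = 18.884230
C = V + |VC|·bis = (46.0192,29.3820)
T_A = V + ((C−V)·d_A)·d_A = V + 12.8512·d_A = (38.1407,18.0071)
T_B = V + ((C−V)·d_B)·d_B = V + 12.8512·d_B = (34.0940,36.3999)
sweep = 180° − θ = 85.7693°

center=(46.0192,29.3820) T_A=(38.1407,18.0071) T_B=(34.0940,36.3999) sweep=85.7693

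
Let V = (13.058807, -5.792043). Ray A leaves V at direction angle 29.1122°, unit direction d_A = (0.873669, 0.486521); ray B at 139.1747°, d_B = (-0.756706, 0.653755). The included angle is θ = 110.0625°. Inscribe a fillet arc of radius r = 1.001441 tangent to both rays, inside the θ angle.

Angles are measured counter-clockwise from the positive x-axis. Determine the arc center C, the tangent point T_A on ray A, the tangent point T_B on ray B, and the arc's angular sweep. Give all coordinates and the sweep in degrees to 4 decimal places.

bisector direction at 84.1435° = (0.102038,0.994780)
center distance |VC| = r/sin(θ/2) = 1.001441/sin(55.0312°) = 1.222067
C = V + |VC|·bis = (13.1835,-4.5764)
T_A = V + ((C−V)·d_A)·d_A = V + 0.7004·d_A = (13.6707,-5.4513)
T_B = V + ((C−V)·d_B)·d_B = V + 0.7004·d_B = (12.5288,-5.3342)
sweep = 180° − θ = 69.9375°

center=(13.1835,-4.5764) T_A=(13.6707,-5.4513) T_B=(12.5288,-5.3342) sweep=69.9375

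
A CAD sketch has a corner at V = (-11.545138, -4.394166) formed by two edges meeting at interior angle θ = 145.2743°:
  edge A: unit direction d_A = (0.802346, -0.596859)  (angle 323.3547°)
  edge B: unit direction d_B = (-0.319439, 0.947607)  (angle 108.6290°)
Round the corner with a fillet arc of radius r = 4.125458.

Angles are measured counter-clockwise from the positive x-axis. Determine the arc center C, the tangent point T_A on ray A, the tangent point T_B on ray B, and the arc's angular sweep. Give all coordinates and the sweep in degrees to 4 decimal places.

bisector direction at 35.9918° = (0.809101,0.587670)
center distance |VC| = r/sin(θ/2) = 4.125458/sin(72.6372°) = 4.322413
C = V + |VC|·bis = (-8.0479,-1.8540)
T_A = V + ((C−V)·d_A)·d_A = V + 1.2899·d_A = (-10.5102,-5.1641)
T_B = V + ((C−V)·d_B)·d_B = V + 1.2899·d_B = (-11.9572,-3.1718)
sweep = 180° − θ = 34.7257°

center=(-8.0479,-1.8540) T_A=(-10.5102,-5.1641) T_B=(-11.9572,-3.1718) sweep=34.7257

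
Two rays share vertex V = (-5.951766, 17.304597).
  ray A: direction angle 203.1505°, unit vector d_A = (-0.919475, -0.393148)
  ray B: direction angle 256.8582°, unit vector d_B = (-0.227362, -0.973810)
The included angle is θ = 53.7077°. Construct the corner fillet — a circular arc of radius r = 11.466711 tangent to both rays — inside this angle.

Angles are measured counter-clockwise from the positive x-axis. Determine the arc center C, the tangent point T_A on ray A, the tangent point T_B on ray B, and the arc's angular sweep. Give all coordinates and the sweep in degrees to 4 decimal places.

bisector direction at 230.0043° = (-0.642729,-0.766093)
center distance |VC| = r/sin(θ/2) = 11.466711/sin(26.8539°) = 25.384765
C = V + |VC|·bis = (-22.2673,-2.1425)
T_A = V + ((C−V)·d_A)·d_A = V + 22.6473·d_A = (-26.7754,8.4009)
T_B = V + ((C−V)·d_B)·d_B = V + 22.6473·d_B = (-11.1009,-4.7496)
sweep = 180° − θ = 126.2923°

center=(-22.2673,-2.1425) T_A=(-26.7754,8.4009) T_B=(-11.1009,-4.7496) sweep=126.2923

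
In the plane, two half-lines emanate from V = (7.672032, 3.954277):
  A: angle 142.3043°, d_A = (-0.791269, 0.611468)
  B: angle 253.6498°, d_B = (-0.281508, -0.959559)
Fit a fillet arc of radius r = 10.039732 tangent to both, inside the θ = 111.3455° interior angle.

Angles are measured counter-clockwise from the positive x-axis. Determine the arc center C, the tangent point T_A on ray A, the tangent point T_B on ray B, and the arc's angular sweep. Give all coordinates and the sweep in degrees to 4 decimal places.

center=(-3.8916,0.2021) T_A=(2.2474,8.1463) T_B=(5.7421,-2.6241) sweep=68.6545

bisector direction at 197.9771° = (-0.951180,-0.308636)
center distance |VC| = r/sin(θ/2) = 10.039732/sin(55.6728°) = 12.157139
C = V + |VC|·bis = (-3.8916,0.2021)
T_A = V + ((C−V)·d_A)·d_A = V + 6.8556·d_A = (2.2474,8.1463)
T_B = V + ((C−V)·d_B)·d_B = V + 6.8556·d_B = (5.7421,-2.6241)
sweep = 180° − θ = 68.6545°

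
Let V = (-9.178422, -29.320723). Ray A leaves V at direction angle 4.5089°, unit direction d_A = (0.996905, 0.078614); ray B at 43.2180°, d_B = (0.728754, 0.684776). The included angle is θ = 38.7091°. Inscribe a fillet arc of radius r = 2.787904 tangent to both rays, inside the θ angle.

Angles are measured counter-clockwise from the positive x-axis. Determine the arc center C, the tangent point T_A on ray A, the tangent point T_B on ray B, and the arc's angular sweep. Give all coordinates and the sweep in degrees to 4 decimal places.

center=(-1.4854,-25.9175) T_A=(-1.2662,-28.6968) T_B=(-3.3945,-23.8858) sweep=141.2909

bisector direction at 23.8635° = (0.914512,0.404558)
center distance |VC| = r/sin(θ/2) = 2.787904/sin(19.3545°) = 8.412179
C = V + |VC|·bis = (-1.4854,-25.9175)
T_A = V + ((C−V)·d_A)·d_A = V + 7.9368·d_A = (-1.2662,-28.6968)
T_B = V + ((C−V)·d_B)·d_B = V + 7.9368·d_B = (-3.3945,-23.8858)
sweep = 180° − θ = 141.2909°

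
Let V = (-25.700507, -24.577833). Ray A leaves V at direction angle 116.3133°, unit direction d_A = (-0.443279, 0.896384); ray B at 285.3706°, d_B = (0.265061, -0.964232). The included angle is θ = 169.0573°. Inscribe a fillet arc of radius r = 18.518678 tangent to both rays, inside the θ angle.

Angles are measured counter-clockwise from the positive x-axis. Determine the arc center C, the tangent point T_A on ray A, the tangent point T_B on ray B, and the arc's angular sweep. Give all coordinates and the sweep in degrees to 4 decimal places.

center=(-43.0866,-31.1968) T_A=(-26.4868,-22.9878) T_B=(-25.2303,-26.2882) sweep=10.9427

bisector direction at 200.8419° = (-0.934565,-0.355791)
center distance |VC| = r/sin(θ/2) = 18.518678/sin(84.5286°) = 18.603435
C = V + |VC|·bis = (-43.0866,-31.1968)
T_A = V + ((C−V)·d_A)·d_A = V + 1.7738·d_A = (-26.4868,-22.9878)
T_B = V + ((C−V)·d_B)·d_B = V + 1.7738·d_B = (-25.2303,-26.2882)
sweep = 180° − θ = 10.9427°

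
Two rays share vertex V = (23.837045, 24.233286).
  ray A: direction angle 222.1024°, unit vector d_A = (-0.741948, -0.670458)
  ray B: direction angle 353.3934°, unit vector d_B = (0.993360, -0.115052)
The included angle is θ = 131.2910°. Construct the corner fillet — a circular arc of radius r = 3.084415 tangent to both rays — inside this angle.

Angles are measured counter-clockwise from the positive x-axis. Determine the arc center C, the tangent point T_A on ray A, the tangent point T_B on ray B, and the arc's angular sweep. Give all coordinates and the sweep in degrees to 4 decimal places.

center=(24.8691,21.0087) T_A=(22.8011,23.2972) T_B=(25.2240,24.0727) sweep=48.7090

bisector direction at 287.7479° = (0.304829,-0.952407)
center distance |VC| = r/sin(θ/2) = 3.084415/sin(65.6455°) = 3.385704
C = V + |VC|·bis = (24.8691,21.0087)
T_A = V + ((C−V)·d_A)·d_A = V + 1.3962·d_A = (22.8011,23.2972)
T_B = V + ((C−V)·d_B)·d_B = V + 1.3962·d_B = (25.2240,24.0727)
sweep = 180° − θ = 48.7090°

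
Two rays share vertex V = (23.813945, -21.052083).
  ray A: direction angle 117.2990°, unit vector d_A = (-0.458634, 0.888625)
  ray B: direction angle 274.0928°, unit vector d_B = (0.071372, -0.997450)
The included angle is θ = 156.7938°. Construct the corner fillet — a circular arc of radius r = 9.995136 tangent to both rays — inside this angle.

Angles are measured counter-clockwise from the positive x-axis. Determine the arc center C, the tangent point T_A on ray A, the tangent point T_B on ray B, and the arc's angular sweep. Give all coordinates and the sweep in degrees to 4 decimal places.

center=(13.9908,-23.8125) T_A=(22.8727,-19.2284) T_B=(23.9604,-23.0991) sweep=23.2062

bisector direction at 195.6959° = (-0.962711,-0.270532)
center distance |VC| = r/sin(θ/2) = 9.995136/sin(78.3969°) = 10.203654
C = V + |VC|·bis = (13.9908,-23.8125)
T_A = V + ((C−V)·d_A)·d_A = V + 2.0523·d_A = (22.8727,-19.2284)
T_B = V + ((C−V)·d_B)·d_B = V + 2.0523·d_B = (23.9604,-23.0991)
sweep = 180° − θ = 23.2062°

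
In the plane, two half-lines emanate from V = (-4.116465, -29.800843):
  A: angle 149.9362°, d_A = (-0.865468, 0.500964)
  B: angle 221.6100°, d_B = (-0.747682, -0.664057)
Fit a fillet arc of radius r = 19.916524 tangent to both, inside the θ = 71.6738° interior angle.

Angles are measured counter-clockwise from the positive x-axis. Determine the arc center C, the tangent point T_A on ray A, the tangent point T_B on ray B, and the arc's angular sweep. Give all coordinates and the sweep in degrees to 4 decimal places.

center=(-37.9614,-33.2226) T_A=(-27.9839,-15.9855) T_B=(-24.7357,-48.1139) sweep=108.3262

bisector direction at 185.7731° = (-0.994928,-0.100589)
center distance |VC| = r/sin(θ/2) = 19.916524/sin(35.8369°) = 34.017434
C = V + |VC|·bis = (-37.9614,-33.2226)
T_A = V + ((C−V)·d_A)·d_A = V + 27.5775·d_A = (-27.9839,-15.9855)
T_B = V + ((C−V)·d_B)·d_B = V + 27.5775·d_B = (-24.7357,-48.1139)
sweep = 180° − θ = 108.3262°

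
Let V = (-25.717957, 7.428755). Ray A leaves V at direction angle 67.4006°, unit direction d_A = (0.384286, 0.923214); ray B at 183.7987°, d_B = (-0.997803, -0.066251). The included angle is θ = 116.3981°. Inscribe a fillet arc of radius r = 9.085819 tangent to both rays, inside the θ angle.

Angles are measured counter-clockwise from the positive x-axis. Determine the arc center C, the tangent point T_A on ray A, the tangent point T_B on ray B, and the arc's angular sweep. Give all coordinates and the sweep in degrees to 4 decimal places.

center=(-31.9412,16.1214) T_A=(-23.5530,12.6298) T_B=(-31.3392,7.0555) sweep=63.6019

bisector direction at 125.5997° = (-0.582118,0.813104)
center distance |VC| = r/sin(θ/2) = 9.085819/sin(58.1990°) = 10.690658
C = V + |VC|·bis = (-31.9412,16.1214)
T_A = V + ((C−V)·d_A)·d_A = V + 5.6337·d_A = (-23.5530,12.6298)
T_B = V + ((C−V)·d_B)·d_B = V + 5.6337·d_B = (-31.3392,7.0555)
sweep = 180° − θ = 63.6019°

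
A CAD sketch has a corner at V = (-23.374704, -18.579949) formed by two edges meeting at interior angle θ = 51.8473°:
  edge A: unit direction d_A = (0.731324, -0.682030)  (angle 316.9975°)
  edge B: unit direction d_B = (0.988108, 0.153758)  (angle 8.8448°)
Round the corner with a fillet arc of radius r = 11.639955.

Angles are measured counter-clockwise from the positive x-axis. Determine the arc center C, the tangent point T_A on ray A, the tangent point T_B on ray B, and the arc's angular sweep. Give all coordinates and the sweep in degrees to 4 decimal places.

center=(2.0767,-26.3995) T_A=(-5.8621,-34.9121) T_B=(0.2869,-14.8980) sweep=128.1527

bisector direction at 342.9212° = (0.955901,-0.293687)
center distance |VC| = r/sin(θ/2) = 11.639955/sin(25.9236°) = 26.625508
C = V + |VC|·bis = (2.0767,-26.3995)
T_A = V + ((C−V)·d_A)·d_A = V + 23.9464·d_A = (-5.8621,-34.9121)
T_B = V + ((C−V)·d_B)·d_B = V + 23.9464·d_B = (0.2869,-14.8980)
sweep = 180° − θ = 128.1527°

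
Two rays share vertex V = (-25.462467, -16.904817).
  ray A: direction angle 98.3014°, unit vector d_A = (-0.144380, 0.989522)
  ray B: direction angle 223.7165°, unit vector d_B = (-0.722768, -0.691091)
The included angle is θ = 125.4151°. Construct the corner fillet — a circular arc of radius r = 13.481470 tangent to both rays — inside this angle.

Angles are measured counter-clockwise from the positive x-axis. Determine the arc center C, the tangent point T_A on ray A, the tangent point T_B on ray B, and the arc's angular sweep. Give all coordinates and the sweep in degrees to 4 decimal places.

center=(-39.8070,-11.9681) T_A=(-26.4668,-10.0216) T_B=(-30.4901,-21.7121) sweep=54.5849

bisector direction at 161.0089° = (-0.945569,0.325420)
center distance |VC| = r/sin(θ/2) = 13.481470/sin(62.7075°) = 15.170259
C = V + |VC|·bis = (-39.8070,-11.9681)
T_A = V + ((C−V)·d_A)·d_A = V + 6.9561·d_A = (-26.4668,-10.0216)
T_B = V + ((C−V)·d_B)·d_B = V + 6.9561·d_B = (-30.4901,-21.7121)
sweep = 180° − θ = 54.5849°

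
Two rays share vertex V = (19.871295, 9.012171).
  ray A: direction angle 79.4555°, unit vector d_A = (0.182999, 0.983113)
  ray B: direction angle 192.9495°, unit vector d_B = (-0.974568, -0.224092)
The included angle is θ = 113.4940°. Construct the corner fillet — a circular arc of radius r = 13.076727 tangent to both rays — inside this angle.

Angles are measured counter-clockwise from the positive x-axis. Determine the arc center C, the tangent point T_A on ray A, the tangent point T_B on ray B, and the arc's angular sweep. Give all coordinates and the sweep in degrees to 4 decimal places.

bisector direction at 136.2025° = (-0.721790,0.692112)
center distance |VC| = r/sin(θ/2) = 13.076727/sin(56.7470°) = 15.637202
C = V + |VC|·bis = (8.5845,19.8349)
T_A = V + ((C−V)·d_A)·d_A = V + 8.5745·d_A = (21.4404,17.4418)
T_B = V + ((C−V)·d_B)·d_B = V + 8.5745·d_B = (11.5149,7.0907)
sweep = 180° − θ = 66.5060°

center=(8.5845,19.8349) T_A=(21.4404,17.4418) T_B=(11.5149,7.0907) sweep=66.5060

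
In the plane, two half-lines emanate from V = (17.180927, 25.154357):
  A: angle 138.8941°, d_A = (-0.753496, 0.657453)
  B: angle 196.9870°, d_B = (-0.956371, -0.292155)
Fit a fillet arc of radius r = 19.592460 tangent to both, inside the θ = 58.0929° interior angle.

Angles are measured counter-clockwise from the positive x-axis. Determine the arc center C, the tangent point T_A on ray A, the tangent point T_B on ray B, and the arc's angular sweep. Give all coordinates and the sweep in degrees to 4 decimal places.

bisector direction at 167.9406° = (-0.977931,0.208927)
center distance |VC| = r/sin(θ/2) = 19.592460/sin(29.0465°) = 40.353682
C = V + |VC|·bis = (-22.2822,33.5853)
T_A = V + ((C−V)·d_A)·d_A = V + 35.2783·d_A = (-9.4011,48.3481)
T_B = V + ((C−V)·d_B)·d_B = V + 35.2783·d_B = (-16.5582,14.8476)
sweep = 180° − θ = 121.9071°

center=(-22.2822,33.5853) T_A=(-9.4011,48.3481) T_B=(-16.5582,14.8476) sweep=121.9071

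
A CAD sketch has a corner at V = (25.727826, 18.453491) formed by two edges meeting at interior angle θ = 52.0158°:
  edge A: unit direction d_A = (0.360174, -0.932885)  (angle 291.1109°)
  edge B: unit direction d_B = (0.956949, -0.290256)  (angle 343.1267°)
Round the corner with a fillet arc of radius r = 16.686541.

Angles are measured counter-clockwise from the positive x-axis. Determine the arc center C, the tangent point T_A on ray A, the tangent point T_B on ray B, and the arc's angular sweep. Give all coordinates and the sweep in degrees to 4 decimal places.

bisector direction at 317.1188° = (0.732766,-0.680480)
center distance |VC| = r/sin(θ/2) = 16.686541/sin(26.0079°) = 38.054113
C = V + |VC|·bis = (53.6126,-7.4416)
T_A = V + ((C−V)·d_A)·d_A = V + 34.2005·d_A = (38.0460,-13.4517)
T_B = V + ((C−V)·d_B)·d_B = V + 34.2005·d_B = (58.4560,8.5266)
sweep = 180° − θ = 127.9842°

center=(53.6126,-7.4416) T_A=(38.0460,-13.4517) T_B=(58.4560,8.5266) sweep=127.9842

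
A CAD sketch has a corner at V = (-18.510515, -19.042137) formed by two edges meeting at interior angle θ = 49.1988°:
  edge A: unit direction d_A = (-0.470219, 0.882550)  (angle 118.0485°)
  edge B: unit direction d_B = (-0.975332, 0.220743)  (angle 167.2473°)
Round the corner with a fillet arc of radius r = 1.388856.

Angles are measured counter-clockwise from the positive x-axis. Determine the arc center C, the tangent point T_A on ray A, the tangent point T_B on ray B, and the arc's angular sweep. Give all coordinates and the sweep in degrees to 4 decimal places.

bisector direction at 142.6479° = (-0.794922,0.606711)
center distance |VC| = r/sin(θ/2) = 1.388856/sin(24.5994°) = 3.336420
C = V + |VC|·bis = (-21.1627,-17.0179)
T_A = V + ((C−V)·d_A)·d_A = V + 3.0336·d_A = (-19.9370,-16.3648)
T_B = V + ((C−V)·d_B)·d_B = V + 3.0336·d_B = (-21.4693,-18.3725)
sweep = 180° − θ = 130.8012°

center=(-21.1627,-17.0179) T_A=(-19.9370,-16.3648) T_B=(-21.4693,-18.3725) sweep=130.8012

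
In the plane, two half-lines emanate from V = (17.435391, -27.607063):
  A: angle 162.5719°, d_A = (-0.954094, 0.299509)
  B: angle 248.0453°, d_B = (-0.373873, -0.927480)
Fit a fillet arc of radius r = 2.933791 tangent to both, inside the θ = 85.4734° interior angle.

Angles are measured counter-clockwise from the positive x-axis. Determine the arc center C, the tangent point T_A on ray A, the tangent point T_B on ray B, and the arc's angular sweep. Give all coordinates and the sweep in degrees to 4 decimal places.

center=(13.5272,-29.4552) T_A=(14.4059,-26.6561) T_B=(16.2483,-30.5520) sweep=94.5266

bisector direction at 205.3086° = (-0.904018,-0.427494)
center distance |VC| = r/sin(θ/2) = 2.933791/sin(42.7367°) = 4.323107
C = V + |VC|·bis = (13.5272,-29.4552)
T_A = V + ((C−V)·d_A)·d_A = V + 3.1752·d_A = (14.4059,-26.6561)
T_B = V + ((C−V)·d_B)·d_B = V + 3.1752·d_B = (16.2483,-30.5520)
sweep = 180° − θ = 94.5266°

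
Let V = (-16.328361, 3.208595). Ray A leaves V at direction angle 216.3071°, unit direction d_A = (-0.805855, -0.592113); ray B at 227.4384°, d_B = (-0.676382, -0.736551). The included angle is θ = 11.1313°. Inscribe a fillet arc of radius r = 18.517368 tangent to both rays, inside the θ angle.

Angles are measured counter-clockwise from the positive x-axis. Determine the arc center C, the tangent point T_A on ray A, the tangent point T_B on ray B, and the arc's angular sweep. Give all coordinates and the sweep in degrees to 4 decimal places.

center=(-158.4988,-124.2316) T_A=(-169.4631,-109.3093) T_B=(-144.8598,-136.7564) sweep=168.8687

bisector direction at 221.8727° = (-0.744629,-0.667478)
center distance |VC| = r/sin(θ/2) = 18.517368/sin(5.5656°) = 190.927819
C = V + |VC|·bis = (-158.4988,-124.2316)
T_A = V + ((C−V)·d_A)·d_A = V + 190.0277·d_A = (-169.4631,-109.3093)
T_B = V + ((C−V)·d_B)·d_B = V + 190.0277·d_B = (-144.8598,-136.7564)
sweep = 180° − θ = 168.8687°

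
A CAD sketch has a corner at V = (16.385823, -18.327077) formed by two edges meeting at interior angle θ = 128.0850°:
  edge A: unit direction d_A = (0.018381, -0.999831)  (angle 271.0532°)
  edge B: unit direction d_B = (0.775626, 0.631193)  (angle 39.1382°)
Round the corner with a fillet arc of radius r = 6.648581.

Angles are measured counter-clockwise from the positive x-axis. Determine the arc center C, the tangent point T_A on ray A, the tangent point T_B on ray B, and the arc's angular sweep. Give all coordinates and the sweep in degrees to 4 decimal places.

center=(23.0928,-21.4410) T_A=(16.4453,-21.5632) T_B=(18.8962,-16.2841) sweep=51.9150

bisector direction at 335.0957° = (0.907012,-0.421104)
center distance |VC| = r/sin(θ/2) = 6.648581/sin(64.0425°) = 7.394551
C = V + |VC|·bis = (23.0928,-21.4410)
T_A = V + ((C−V)·d_A)·d_A = V + 3.2366·d_A = (16.4453,-21.5632)
T_B = V + ((C−V)·d_B)·d_B = V + 3.2366·d_B = (18.8962,-16.2841)
sweep = 180° − θ = 51.9150°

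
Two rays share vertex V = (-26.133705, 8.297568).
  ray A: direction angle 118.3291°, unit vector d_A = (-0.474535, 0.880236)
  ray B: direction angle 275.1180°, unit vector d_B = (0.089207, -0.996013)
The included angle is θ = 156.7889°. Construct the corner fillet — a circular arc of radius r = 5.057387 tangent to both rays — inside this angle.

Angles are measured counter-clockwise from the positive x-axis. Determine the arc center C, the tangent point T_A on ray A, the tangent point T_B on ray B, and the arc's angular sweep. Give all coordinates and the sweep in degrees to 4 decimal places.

center=(-31.0783,6.8119) T_A=(-26.6266,9.2118) T_B=(-26.0411,7.2631) sweep=23.2111

bisector direction at 196.7236° = (-0.957704,-0.287754)
center distance |VC| = r/sin(θ/2) = 5.057387/sin(78.3945°) = 5.162939
C = V + |VC|·bis = (-31.0783,6.8119)
T_A = V + ((C−V)·d_A)·d_A = V + 1.0386·d_A = (-26.6266,9.2118)
T_B = V + ((C−V)·d_B)·d_B = V + 1.0386·d_B = (-26.0411,7.2631)
sweep = 180° − θ = 23.2111°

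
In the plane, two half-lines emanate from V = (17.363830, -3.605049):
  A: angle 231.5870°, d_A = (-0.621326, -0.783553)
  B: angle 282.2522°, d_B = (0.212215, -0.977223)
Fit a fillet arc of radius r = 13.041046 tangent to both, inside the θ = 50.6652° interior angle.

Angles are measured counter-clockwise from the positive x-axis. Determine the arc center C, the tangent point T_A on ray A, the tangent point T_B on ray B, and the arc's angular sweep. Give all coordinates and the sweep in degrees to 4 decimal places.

bisector direction at 256.9196° = (-0.226318,-0.974053)
center distance |VC| = r/sin(θ/2) = 13.041046/sin(25.3326°) = 30.478835
C = V + |VC|·bis = (10.4659,-33.2931)
T_A = V + ((C−V)·d_A)·d_A = V + 27.5480·d_A = (0.2476,-25.1903)
T_B = V + ((C−V)·d_B)·d_B = V + 27.5480·d_B = (23.2099,-30.5256)
sweep = 180° − θ = 129.3348°

center=(10.4659,-33.2931) T_A=(0.2476,-25.1903) T_B=(23.2099,-30.5256) sweep=129.3348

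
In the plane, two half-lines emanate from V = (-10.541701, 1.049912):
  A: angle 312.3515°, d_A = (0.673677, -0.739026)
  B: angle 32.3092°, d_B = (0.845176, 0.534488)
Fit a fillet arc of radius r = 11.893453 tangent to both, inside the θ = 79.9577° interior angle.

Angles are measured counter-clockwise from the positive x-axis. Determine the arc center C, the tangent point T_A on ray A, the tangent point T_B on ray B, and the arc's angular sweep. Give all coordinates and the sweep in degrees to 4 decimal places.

bisector direction at 352.3303° = (0.991054,-0.133461)
center distance |VC| = r/sin(θ/2) = 11.893453/sin(39.9789°) = 18.511073
C = V + |VC|·bis = (7.8038,-1.4206)
T_A = V + ((C−V)·d_A)·d_A = V + 14.1847·d_A = (-0.9858,-9.4329)
T_B = V + ((C−V)·d_B)·d_B = V + 14.1847·d_B = (1.4469,8.6315)
sweep = 180° − θ = 100.0423°

center=(7.8038,-1.4206) T_A=(-0.9858,-9.4329) T_B=(1.4469,8.6315) sweep=100.0423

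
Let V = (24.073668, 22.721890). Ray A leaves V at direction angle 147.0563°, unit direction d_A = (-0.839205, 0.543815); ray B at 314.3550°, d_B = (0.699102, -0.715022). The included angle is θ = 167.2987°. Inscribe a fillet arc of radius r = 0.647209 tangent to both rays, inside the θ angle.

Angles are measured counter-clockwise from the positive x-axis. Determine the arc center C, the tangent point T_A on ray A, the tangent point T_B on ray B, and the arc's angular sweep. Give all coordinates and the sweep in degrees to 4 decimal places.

bisector direction at 230.7056° = (-0.633305,-0.773903)
center distance |VC| = r/sin(θ/2) = 0.647209/sin(83.6493°) = 0.651205
C = V + |VC|·bis = (23.6613,22.2179)
T_A = V + ((C−V)·d_A)·d_A = V + 0.0720·d_A = (24.0132,22.7611)
T_B = V + ((C−V)·d_B)·d_B = V + 0.0720·d_B = (24.1240,22.6704)
sweep = 180° − θ = 12.7013°

center=(23.6613,22.2179) T_A=(24.0132,22.7611) T_B=(24.1240,22.6704) sweep=12.7013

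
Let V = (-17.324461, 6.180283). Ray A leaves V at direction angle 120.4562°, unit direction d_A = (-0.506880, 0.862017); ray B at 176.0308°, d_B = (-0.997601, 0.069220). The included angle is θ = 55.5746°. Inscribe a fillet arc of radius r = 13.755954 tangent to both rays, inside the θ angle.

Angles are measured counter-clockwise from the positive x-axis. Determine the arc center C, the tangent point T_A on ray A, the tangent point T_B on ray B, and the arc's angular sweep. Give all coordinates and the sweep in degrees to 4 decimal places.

bisector direction at 148.2435° = (-0.850293,0.526310)
center distance |VC| = r/sin(θ/2) = 13.755954/sin(27.7873°) = 29.507149
C = V + |VC|·bis = (-42.4142,21.7102)
T_A = V + ((C−V)·d_A)·d_A = V + 26.1045·d_A = (-30.5563,28.6828)
T_B = V + ((C−V)·d_B)·d_B = V + 26.1045·d_B = (-43.3664,7.9872)
sweep = 180° − θ = 124.4254°

center=(-42.4142,21.7102) T_A=(-30.5563,28.6828) T_B=(-43.3664,7.9872) sweep=124.4254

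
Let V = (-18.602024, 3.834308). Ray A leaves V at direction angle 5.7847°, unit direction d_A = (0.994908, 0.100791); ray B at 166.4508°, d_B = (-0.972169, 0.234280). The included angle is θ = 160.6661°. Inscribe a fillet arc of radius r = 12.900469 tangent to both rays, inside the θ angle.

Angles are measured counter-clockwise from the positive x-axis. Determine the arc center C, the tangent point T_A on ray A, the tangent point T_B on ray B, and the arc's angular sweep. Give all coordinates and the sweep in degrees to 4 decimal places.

center=(-17.7160,16.8906) T_A=(-16.4158,4.0558) T_B=(-20.7383,4.3491) sweep=19.3339

bisector direction at 86.1178° = (0.067706,0.997705)
center distance |VC| = r/sin(θ/2) = 12.900469/sin(80.3331°) = 13.086288
C = V + |VC|·bis = (-17.7160,16.8906)
T_A = V + ((C−V)·d_A)·d_A = V + 2.1975·d_A = (-16.4158,4.0558)
T_B = V + ((C−V)·d_B)·d_B = V + 2.1975·d_B = (-20.7383,4.3491)
sweep = 180° − θ = 19.3339°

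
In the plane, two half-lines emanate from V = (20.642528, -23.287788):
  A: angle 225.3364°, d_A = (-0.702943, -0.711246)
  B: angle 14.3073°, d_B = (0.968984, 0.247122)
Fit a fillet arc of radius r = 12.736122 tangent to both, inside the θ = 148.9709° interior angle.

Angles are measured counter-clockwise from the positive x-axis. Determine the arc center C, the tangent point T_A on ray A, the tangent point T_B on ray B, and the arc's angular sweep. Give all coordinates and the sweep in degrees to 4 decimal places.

center=(27.2158,-34.7552) T_A=(18.1573,-25.8024) T_B=(24.0684,-22.4141) sweep=31.0291

bisector direction at 299.8219° = (0.497305,-0.867576)
center distance |VC| = r/sin(θ/2) = 12.736122/sin(74.4855°) = 13.217743
C = V + |VC|·bis = (27.2158,-34.7552)
T_A = V + ((C−V)·d_A)·d_A = V + 3.5355·d_A = (18.1573,-25.8024)
T_B = V + ((C−V)·d_B)·d_B = V + 3.5355·d_B = (24.0684,-22.4141)
sweep = 180° − θ = 31.0291°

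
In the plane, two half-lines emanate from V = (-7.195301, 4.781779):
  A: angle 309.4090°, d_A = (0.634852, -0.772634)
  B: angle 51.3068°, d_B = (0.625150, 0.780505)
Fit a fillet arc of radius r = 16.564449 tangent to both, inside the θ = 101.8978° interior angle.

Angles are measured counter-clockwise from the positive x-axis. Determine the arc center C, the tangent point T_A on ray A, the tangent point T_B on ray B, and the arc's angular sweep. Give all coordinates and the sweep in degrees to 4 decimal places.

center=(14.1342,4.9150) T_A=(1.3359,-5.6010) T_B=(1.2055,15.2703) sweep=78.1022

bisector direction at 0.3579° = (0.999980,0.006246)
center distance |VC| = r/sin(θ/2) = 16.564449/sin(50.9489°) = 21.329876
C = V + |VC|·bis = (14.1342,4.9150)
T_A = V + ((C−V)·d_A)·d_A = V + 13.4381·d_A = (1.3359,-5.6010)
T_B = V + ((C−V)·d_B)·d_B = V + 13.4381·d_B = (1.2055,15.2703)
sweep = 180° − θ = 78.1022°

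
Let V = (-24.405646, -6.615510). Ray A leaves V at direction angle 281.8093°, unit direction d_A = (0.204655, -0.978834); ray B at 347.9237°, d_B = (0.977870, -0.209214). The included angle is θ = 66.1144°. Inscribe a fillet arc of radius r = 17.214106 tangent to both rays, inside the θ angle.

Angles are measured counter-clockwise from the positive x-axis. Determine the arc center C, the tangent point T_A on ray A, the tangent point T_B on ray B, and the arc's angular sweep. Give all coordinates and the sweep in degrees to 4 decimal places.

center=(-2.1429,-28.9823) T_A=(-18.9926,-32.5052) T_B=(1.4586,-12.1491) sweep=113.8856

bisector direction at 314.8665° = (0.705457,-0.708752)
center distance |VC| = r/sin(θ/2) = 17.214106/sin(33.0572°) = 31.557951
C = V + |VC|·bis = (-2.1429,-28.9823)
T_A = V + ((C−V)·d_A)·d_A = V + 26.4496·d_A = (-18.9926,-32.5052)
T_B = V + ((C−V)·d_B)·d_B = V + 26.4496·d_B = (1.4586,-12.1491)
sweep = 180° − θ = 113.8856°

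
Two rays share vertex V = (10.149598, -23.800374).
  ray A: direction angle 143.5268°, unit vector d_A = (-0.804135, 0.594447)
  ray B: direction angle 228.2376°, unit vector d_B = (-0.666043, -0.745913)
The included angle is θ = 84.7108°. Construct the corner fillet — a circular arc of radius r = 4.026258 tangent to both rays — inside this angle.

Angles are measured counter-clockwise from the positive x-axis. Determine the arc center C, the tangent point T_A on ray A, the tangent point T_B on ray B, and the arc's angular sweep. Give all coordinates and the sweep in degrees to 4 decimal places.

center=(4.2050,-24.4128) T_A=(6.5984,-21.1752) T_B=(7.2082,-27.0945) sweep=95.2892

bisector direction at 185.8822° = (-0.994735,-0.102484)
center distance |VC| = r/sin(θ/2) = 4.026258/sin(42.3554°) = 5.976094
C = V + |VC|·bis = (4.2050,-24.4128)
T_A = V + ((C−V)·d_A)·d_A = V + 4.4162·d_A = (6.5984,-21.1752)
T_B = V + ((C−V)·d_B)·d_B = V + 4.4162·d_B = (7.2082,-27.0945)
sweep = 180° − θ = 95.2892°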